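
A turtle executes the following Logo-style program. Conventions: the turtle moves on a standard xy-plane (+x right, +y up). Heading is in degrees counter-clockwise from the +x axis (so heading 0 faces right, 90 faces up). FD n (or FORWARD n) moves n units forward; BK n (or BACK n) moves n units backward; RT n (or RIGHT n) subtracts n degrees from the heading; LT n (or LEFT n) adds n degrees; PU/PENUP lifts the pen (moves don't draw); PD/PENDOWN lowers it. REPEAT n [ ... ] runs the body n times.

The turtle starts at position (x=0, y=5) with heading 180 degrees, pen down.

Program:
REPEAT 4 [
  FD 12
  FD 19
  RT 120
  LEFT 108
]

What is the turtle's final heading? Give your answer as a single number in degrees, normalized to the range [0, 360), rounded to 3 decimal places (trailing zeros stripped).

Answer: 132

Derivation:
Executing turtle program step by step:
Start: pos=(0,5), heading=180, pen down
REPEAT 4 [
  -- iteration 1/4 --
  FD 12: (0,5) -> (-12,5) [heading=180, draw]
  FD 19: (-12,5) -> (-31,5) [heading=180, draw]
  RT 120: heading 180 -> 60
  LT 108: heading 60 -> 168
  -- iteration 2/4 --
  FD 12: (-31,5) -> (-42.738,7.495) [heading=168, draw]
  FD 19: (-42.738,7.495) -> (-61.323,11.445) [heading=168, draw]
  RT 120: heading 168 -> 48
  LT 108: heading 48 -> 156
  -- iteration 3/4 --
  FD 12: (-61.323,11.445) -> (-72.285,16.326) [heading=156, draw]
  FD 19: (-72.285,16.326) -> (-89.642,24.054) [heading=156, draw]
  RT 120: heading 156 -> 36
  LT 108: heading 36 -> 144
  -- iteration 4/4 --
  FD 12: (-89.642,24.054) -> (-99.351,31.108) [heading=144, draw]
  FD 19: (-99.351,31.108) -> (-114.722,42.275) [heading=144, draw]
  RT 120: heading 144 -> 24
  LT 108: heading 24 -> 132
]
Final: pos=(-114.722,42.275), heading=132, 8 segment(s) drawn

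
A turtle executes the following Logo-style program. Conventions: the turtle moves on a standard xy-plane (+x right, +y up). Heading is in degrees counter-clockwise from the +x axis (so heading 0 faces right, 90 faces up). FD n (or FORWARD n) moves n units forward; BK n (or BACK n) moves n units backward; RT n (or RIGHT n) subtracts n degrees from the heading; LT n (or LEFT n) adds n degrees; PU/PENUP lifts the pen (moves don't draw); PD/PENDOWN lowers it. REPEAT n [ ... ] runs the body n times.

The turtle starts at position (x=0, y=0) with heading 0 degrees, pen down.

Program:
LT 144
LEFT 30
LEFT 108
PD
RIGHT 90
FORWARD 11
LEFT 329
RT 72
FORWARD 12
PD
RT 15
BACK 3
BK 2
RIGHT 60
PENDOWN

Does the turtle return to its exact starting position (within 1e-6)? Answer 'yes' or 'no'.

Answer: no

Derivation:
Executing turtle program step by step:
Start: pos=(0,0), heading=0, pen down
LT 144: heading 0 -> 144
LT 30: heading 144 -> 174
LT 108: heading 174 -> 282
PD: pen down
RT 90: heading 282 -> 192
FD 11: (0,0) -> (-10.76,-2.287) [heading=192, draw]
LT 329: heading 192 -> 161
RT 72: heading 161 -> 89
FD 12: (-10.76,-2.287) -> (-10.55,9.711) [heading=89, draw]
PD: pen down
RT 15: heading 89 -> 74
BK 3: (-10.55,9.711) -> (-11.377,6.827) [heading=74, draw]
BK 2: (-11.377,6.827) -> (-11.928,4.905) [heading=74, draw]
RT 60: heading 74 -> 14
PD: pen down
Final: pos=(-11.928,4.905), heading=14, 4 segment(s) drawn

Start position: (0, 0)
Final position: (-11.928, 4.905)
Distance = 12.897; >= 1e-6 -> NOT closed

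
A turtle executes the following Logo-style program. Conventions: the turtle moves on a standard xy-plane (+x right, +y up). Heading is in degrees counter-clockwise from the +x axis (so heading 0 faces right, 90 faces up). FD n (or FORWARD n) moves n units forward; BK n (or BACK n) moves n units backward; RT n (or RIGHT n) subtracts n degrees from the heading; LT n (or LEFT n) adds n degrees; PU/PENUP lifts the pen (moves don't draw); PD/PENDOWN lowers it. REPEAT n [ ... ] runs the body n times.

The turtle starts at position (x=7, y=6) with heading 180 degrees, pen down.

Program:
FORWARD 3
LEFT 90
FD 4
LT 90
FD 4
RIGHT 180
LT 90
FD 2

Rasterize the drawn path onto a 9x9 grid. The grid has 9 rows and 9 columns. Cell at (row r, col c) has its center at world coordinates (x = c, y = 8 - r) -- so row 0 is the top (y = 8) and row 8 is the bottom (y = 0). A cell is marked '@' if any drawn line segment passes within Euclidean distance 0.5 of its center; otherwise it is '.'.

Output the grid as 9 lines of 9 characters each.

Answer: .........
.........
....@@@@.
....@....
....@....
....@....
....@@@@@
........@
........@

Derivation:
Segment 0: (7,6) -> (4,6)
Segment 1: (4,6) -> (4,2)
Segment 2: (4,2) -> (8,2)
Segment 3: (8,2) -> (8,-0)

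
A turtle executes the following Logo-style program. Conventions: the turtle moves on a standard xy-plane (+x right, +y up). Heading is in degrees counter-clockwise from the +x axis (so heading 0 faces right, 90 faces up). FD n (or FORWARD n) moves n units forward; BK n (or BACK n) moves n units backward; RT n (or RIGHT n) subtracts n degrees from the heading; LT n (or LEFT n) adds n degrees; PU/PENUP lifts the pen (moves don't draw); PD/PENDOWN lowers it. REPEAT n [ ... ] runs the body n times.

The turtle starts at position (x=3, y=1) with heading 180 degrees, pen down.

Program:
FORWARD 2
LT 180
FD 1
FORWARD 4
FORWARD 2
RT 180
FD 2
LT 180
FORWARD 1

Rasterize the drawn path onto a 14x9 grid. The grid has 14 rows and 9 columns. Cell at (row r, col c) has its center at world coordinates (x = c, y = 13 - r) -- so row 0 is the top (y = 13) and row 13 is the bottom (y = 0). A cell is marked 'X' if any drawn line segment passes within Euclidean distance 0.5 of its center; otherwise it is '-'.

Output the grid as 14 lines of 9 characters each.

Answer: ---------
---------
---------
---------
---------
---------
---------
---------
---------
---------
---------
---------
-XXXXXXXX
---------

Derivation:
Segment 0: (3,1) -> (1,1)
Segment 1: (1,1) -> (2,1)
Segment 2: (2,1) -> (6,1)
Segment 3: (6,1) -> (8,1)
Segment 4: (8,1) -> (6,1)
Segment 5: (6,1) -> (7,1)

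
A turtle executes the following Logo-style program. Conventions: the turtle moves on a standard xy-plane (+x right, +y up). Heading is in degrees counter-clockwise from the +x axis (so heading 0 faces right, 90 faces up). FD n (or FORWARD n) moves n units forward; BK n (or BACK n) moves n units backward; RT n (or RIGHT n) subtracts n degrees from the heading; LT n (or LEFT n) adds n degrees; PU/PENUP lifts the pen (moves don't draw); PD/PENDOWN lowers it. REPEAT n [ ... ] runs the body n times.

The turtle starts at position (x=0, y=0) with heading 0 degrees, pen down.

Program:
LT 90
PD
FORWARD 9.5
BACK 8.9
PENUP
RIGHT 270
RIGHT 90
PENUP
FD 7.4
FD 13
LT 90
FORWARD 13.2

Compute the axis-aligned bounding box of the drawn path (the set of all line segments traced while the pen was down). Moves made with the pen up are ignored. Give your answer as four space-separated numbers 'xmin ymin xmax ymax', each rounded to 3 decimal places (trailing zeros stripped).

Answer: 0 0 0 9.5

Derivation:
Executing turtle program step by step:
Start: pos=(0,0), heading=0, pen down
LT 90: heading 0 -> 90
PD: pen down
FD 9.5: (0,0) -> (0,9.5) [heading=90, draw]
BK 8.9: (0,9.5) -> (0,0.6) [heading=90, draw]
PU: pen up
RT 270: heading 90 -> 180
RT 90: heading 180 -> 90
PU: pen up
FD 7.4: (0,0.6) -> (0,8) [heading=90, move]
FD 13: (0,8) -> (0,21) [heading=90, move]
LT 90: heading 90 -> 180
FD 13.2: (0,21) -> (-13.2,21) [heading=180, move]
Final: pos=(-13.2,21), heading=180, 2 segment(s) drawn

Segment endpoints: x in {0, 0, 0}, y in {0, 0.6, 9.5}
xmin=0, ymin=0, xmax=0, ymax=9.5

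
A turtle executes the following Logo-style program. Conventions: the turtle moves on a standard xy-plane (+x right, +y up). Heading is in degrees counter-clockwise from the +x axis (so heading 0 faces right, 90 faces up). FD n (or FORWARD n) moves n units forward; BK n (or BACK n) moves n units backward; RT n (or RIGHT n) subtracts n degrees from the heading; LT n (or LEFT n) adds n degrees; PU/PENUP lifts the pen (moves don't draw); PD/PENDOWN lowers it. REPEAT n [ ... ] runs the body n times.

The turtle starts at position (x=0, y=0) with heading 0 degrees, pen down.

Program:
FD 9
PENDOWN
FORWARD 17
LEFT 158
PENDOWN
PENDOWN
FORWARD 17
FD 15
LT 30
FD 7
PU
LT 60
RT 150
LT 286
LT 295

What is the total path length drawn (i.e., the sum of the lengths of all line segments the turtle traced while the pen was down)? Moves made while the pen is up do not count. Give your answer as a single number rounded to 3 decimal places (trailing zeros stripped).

Executing turtle program step by step:
Start: pos=(0,0), heading=0, pen down
FD 9: (0,0) -> (9,0) [heading=0, draw]
PD: pen down
FD 17: (9,0) -> (26,0) [heading=0, draw]
LT 158: heading 0 -> 158
PD: pen down
PD: pen down
FD 17: (26,0) -> (10.238,6.368) [heading=158, draw]
FD 15: (10.238,6.368) -> (-3.67,11.987) [heading=158, draw]
LT 30: heading 158 -> 188
FD 7: (-3.67,11.987) -> (-10.602,11.013) [heading=188, draw]
PU: pen up
LT 60: heading 188 -> 248
RT 150: heading 248 -> 98
LT 286: heading 98 -> 24
LT 295: heading 24 -> 319
Final: pos=(-10.602,11.013), heading=319, 5 segment(s) drawn

Segment lengths:
  seg 1: (0,0) -> (9,0), length = 9
  seg 2: (9,0) -> (26,0), length = 17
  seg 3: (26,0) -> (10.238,6.368), length = 17
  seg 4: (10.238,6.368) -> (-3.67,11.987), length = 15
  seg 5: (-3.67,11.987) -> (-10.602,11.013), length = 7
Total = 65

Answer: 65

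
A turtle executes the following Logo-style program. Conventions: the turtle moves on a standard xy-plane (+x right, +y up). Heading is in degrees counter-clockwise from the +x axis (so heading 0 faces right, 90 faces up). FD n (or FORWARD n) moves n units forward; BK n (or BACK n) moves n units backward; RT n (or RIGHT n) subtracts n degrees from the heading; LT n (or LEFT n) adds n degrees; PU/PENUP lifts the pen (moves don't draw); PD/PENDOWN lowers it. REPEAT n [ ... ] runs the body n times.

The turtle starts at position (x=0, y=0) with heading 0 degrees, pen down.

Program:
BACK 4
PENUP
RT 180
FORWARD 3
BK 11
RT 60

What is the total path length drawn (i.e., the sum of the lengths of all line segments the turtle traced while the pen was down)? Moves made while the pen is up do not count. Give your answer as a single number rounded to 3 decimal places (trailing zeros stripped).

Executing turtle program step by step:
Start: pos=(0,0), heading=0, pen down
BK 4: (0,0) -> (-4,0) [heading=0, draw]
PU: pen up
RT 180: heading 0 -> 180
FD 3: (-4,0) -> (-7,0) [heading=180, move]
BK 11: (-7,0) -> (4,0) [heading=180, move]
RT 60: heading 180 -> 120
Final: pos=(4,0), heading=120, 1 segment(s) drawn

Segment lengths:
  seg 1: (0,0) -> (-4,0), length = 4
Total = 4

Answer: 4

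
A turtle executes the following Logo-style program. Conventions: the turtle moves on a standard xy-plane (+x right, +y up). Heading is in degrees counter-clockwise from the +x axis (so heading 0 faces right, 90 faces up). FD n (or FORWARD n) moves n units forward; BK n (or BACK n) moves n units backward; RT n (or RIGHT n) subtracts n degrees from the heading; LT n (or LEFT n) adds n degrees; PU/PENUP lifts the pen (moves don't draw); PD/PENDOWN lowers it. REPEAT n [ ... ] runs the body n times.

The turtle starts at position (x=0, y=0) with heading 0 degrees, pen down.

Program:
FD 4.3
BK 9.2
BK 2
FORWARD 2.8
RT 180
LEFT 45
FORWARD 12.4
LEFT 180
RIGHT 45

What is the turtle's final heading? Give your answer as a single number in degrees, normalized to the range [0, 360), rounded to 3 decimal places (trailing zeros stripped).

Answer: 0

Derivation:
Executing turtle program step by step:
Start: pos=(0,0), heading=0, pen down
FD 4.3: (0,0) -> (4.3,0) [heading=0, draw]
BK 9.2: (4.3,0) -> (-4.9,0) [heading=0, draw]
BK 2: (-4.9,0) -> (-6.9,0) [heading=0, draw]
FD 2.8: (-6.9,0) -> (-4.1,0) [heading=0, draw]
RT 180: heading 0 -> 180
LT 45: heading 180 -> 225
FD 12.4: (-4.1,0) -> (-12.868,-8.768) [heading=225, draw]
LT 180: heading 225 -> 45
RT 45: heading 45 -> 0
Final: pos=(-12.868,-8.768), heading=0, 5 segment(s) drawn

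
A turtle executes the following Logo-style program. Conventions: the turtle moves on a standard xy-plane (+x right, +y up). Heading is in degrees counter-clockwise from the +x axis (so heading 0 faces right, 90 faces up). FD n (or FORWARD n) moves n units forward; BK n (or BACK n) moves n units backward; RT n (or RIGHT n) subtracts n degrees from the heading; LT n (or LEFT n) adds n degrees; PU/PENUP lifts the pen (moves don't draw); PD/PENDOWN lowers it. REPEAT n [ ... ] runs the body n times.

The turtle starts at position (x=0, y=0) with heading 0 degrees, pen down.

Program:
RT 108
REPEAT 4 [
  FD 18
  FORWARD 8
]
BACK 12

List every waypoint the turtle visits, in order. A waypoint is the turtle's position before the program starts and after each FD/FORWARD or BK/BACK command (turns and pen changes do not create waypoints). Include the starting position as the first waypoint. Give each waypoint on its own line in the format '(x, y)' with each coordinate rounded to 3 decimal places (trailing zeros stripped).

Executing turtle program step by step:
Start: pos=(0,0), heading=0, pen down
RT 108: heading 0 -> 252
REPEAT 4 [
  -- iteration 1/4 --
  FD 18: (0,0) -> (-5.562,-17.119) [heading=252, draw]
  FD 8: (-5.562,-17.119) -> (-8.034,-24.727) [heading=252, draw]
  -- iteration 2/4 --
  FD 18: (-8.034,-24.727) -> (-13.597,-41.846) [heading=252, draw]
  FD 8: (-13.597,-41.846) -> (-16.069,-49.455) [heading=252, draw]
  -- iteration 3/4 --
  FD 18: (-16.069,-49.455) -> (-21.631,-66.574) [heading=252, draw]
  FD 8: (-21.631,-66.574) -> (-24.103,-74.182) [heading=252, draw]
  -- iteration 4/4 --
  FD 18: (-24.103,-74.182) -> (-29.666,-91.301) [heading=252, draw]
  FD 8: (-29.666,-91.301) -> (-32.138,-98.91) [heading=252, draw]
]
BK 12: (-32.138,-98.91) -> (-28.43,-87.497) [heading=252, draw]
Final: pos=(-28.43,-87.497), heading=252, 9 segment(s) drawn
Waypoints (10 total):
(0, 0)
(-5.562, -17.119)
(-8.034, -24.727)
(-13.597, -41.846)
(-16.069, -49.455)
(-21.631, -66.574)
(-24.103, -74.182)
(-29.666, -91.301)
(-32.138, -98.91)
(-28.43, -87.497)

Answer: (0, 0)
(-5.562, -17.119)
(-8.034, -24.727)
(-13.597, -41.846)
(-16.069, -49.455)
(-21.631, -66.574)
(-24.103, -74.182)
(-29.666, -91.301)
(-32.138, -98.91)
(-28.43, -87.497)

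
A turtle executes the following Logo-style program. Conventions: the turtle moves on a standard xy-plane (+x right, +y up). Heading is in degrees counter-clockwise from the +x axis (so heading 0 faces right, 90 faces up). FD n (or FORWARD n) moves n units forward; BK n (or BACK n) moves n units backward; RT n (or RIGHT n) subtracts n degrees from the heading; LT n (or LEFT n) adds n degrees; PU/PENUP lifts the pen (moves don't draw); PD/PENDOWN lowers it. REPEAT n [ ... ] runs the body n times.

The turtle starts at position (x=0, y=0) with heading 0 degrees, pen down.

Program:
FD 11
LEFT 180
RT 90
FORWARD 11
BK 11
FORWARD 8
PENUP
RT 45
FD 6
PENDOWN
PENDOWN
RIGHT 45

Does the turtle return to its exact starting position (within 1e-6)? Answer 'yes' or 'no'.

Answer: no

Derivation:
Executing turtle program step by step:
Start: pos=(0,0), heading=0, pen down
FD 11: (0,0) -> (11,0) [heading=0, draw]
LT 180: heading 0 -> 180
RT 90: heading 180 -> 90
FD 11: (11,0) -> (11,11) [heading=90, draw]
BK 11: (11,11) -> (11,0) [heading=90, draw]
FD 8: (11,0) -> (11,8) [heading=90, draw]
PU: pen up
RT 45: heading 90 -> 45
FD 6: (11,8) -> (15.243,12.243) [heading=45, move]
PD: pen down
PD: pen down
RT 45: heading 45 -> 0
Final: pos=(15.243,12.243), heading=0, 4 segment(s) drawn

Start position: (0, 0)
Final position: (15.243, 12.243)
Distance = 19.55; >= 1e-6 -> NOT closed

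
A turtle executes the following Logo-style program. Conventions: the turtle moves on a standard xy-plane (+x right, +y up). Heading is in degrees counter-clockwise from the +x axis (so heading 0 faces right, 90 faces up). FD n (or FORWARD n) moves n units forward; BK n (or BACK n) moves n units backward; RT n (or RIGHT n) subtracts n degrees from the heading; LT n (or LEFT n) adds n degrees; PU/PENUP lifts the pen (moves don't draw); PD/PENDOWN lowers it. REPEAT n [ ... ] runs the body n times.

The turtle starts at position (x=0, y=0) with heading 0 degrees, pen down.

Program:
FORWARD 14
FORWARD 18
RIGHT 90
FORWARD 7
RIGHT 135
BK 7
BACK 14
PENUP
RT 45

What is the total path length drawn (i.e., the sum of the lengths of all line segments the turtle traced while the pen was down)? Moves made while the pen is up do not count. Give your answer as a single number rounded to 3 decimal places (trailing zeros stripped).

Executing turtle program step by step:
Start: pos=(0,0), heading=0, pen down
FD 14: (0,0) -> (14,0) [heading=0, draw]
FD 18: (14,0) -> (32,0) [heading=0, draw]
RT 90: heading 0 -> 270
FD 7: (32,0) -> (32,-7) [heading=270, draw]
RT 135: heading 270 -> 135
BK 7: (32,-7) -> (36.95,-11.95) [heading=135, draw]
BK 14: (36.95,-11.95) -> (46.849,-21.849) [heading=135, draw]
PU: pen up
RT 45: heading 135 -> 90
Final: pos=(46.849,-21.849), heading=90, 5 segment(s) drawn

Segment lengths:
  seg 1: (0,0) -> (14,0), length = 14
  seg 2: (14,0) -> (32,0), length = 18
  seg 3: (32,0) -> (32,-7), length = 7
  seg 4: (32,-7) -> (36.95,-11.95), length = 7
  seg 5: (36.95,-11.95) -> (46.849,-21.849), length = 14
Total = 60

Answer: 60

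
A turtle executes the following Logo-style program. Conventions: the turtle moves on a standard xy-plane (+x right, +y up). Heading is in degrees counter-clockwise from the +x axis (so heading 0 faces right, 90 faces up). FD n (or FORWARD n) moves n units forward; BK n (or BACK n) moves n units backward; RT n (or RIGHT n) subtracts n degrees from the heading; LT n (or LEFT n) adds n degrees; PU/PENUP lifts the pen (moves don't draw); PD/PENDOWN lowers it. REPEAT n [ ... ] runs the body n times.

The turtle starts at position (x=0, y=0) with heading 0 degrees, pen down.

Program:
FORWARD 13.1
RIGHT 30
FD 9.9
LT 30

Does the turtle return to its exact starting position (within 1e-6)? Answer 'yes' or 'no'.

Answer: no

Derivation:
Executing turtle program step by step:
Start: pos=(0,0), heading=0, pen down
FD 13.1: (0,0) -> (13.1,0) [heading=0, draw]
RT 30: heading 0 -> 330
FD 9.9: (13.1,0) -> (21.674,-4.95) [heading=330, draw]
LT 30: heading 330 -> 0
Final: pos=(21.674,-4.95), heading=0, 2 segment(s) drawn

Start position: (0, 0)
Final position: (21.674, -4.95)
Distance = 22.232; >= 1e-6 -> NOT closed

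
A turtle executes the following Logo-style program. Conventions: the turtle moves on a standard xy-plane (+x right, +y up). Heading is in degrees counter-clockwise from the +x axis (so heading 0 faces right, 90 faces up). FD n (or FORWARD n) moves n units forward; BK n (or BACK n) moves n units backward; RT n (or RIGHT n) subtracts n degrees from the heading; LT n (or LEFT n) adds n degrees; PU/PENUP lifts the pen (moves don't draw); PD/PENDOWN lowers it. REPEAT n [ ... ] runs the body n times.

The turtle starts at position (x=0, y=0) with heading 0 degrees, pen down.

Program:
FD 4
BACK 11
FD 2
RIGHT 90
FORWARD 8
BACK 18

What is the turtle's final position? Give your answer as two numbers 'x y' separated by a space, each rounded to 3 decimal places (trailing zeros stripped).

Answer: -5 10

Derivation:
Executing turtle program step by step:
Start: pos=(0,0), heading=0, pen down
FD 4: (0,0) -> (4,0) [heading=0, draw]
BK 11: (4,0) -> (-7,0) [heading=0, draw]
FD 2: (-7,0) -> (-5,0) [heading=0, draw]
RT 90: heading 0 -> 270
FD 8: (-5,0) -> (-5,-8) [heading=270, draw]
BK 18: (-5,-8) -> (-5,10) [heading=270, draw]
Final: pos=(-5,10), heading=270, 5 segment(s) drawn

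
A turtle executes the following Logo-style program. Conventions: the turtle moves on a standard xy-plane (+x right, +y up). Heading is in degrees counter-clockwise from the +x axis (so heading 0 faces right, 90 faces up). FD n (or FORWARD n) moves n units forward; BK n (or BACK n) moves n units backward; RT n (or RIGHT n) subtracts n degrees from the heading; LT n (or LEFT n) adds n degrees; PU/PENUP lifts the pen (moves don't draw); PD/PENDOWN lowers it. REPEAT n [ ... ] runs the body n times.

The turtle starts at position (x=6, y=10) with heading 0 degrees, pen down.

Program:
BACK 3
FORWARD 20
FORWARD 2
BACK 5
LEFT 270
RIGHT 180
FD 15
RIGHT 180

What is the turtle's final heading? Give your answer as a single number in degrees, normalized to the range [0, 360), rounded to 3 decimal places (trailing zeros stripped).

Executing turtle program step by step:
Start: pos=(6,10), heading=0, pen down
BK 3: (6,10) -> (3,10) [heading=0, draw]
FD 20: (3,10) -> (23,10) [heading=0, draw]
FD 2: (23,10) -> (25,10) [heading=0, draw]
BK 5: (25,10) -> (20,10) [heading=0, draw]
LT 270: heading 0 -> 270
RT 180: heading 270 -> 90
FD 15: (20,10) -> (20,25) [heading=90, draw]
RT 180: heading 90 -> 270
Final: pos=(20,25), heading=270, 5 segment(s) drawn

Answer: 270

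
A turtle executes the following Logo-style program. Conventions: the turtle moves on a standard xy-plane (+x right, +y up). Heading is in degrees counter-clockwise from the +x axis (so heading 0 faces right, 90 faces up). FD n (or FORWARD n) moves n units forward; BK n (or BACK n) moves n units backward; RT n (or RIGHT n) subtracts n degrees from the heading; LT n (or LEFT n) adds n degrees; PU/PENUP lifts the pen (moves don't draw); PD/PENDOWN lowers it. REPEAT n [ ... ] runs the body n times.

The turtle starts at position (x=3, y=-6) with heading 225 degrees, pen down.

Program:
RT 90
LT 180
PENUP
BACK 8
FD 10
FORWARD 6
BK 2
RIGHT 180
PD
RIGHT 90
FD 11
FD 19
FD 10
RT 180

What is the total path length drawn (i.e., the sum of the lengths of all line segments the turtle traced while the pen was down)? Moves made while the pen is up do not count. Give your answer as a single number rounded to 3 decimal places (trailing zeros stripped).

Answer: 40

Derivation:
Executing turtle program step by step:
Start: pos=(3,-6), heading=225, pen down
RT 90: heading 225 -> 135
LT 180: heading 135 -> 315
PU: pen up
BK 8: (3,-6) -> (-2.657,-0.343) [heading=315, move]
FD 10: (-2.657,-0.343) -> (4.414,-7.414) [heading=315, move]
FD 6: (4.414,-7.414) -> (8.657,-11.657) [heading=315, move]
BK 2: (8.657,-11.657) -> (7.243,-10.243) [heading=315, move]
RT 180: heading 315 -> 135
PD: pen down
RT 90: heading 135 -> 45
FD 11: (7.243,-10.243) -> (15.021,-2.464) [heading=45, draw]
FD 19: (15.021,-2.464) -> (28.456,10.971) [heading=45, draw]
FD 10: (28.456,10.971) -> (35.527,18.042) [heading=45, draw]
RT 180: heading 45 -> 225
Final: pos=(35.527,18.042), heading=225, 3 segment(s) drawn

Segment lengths:
  seg 1: (7.243,-10.243) -> (15.021,-2.464), length = 11
  seg 2: (15.021,-2.464) -> (28.456,10.971), length = 19
  seg 3: (28.456,10.971) -> (35.527,18.042), length = 10
Total = 40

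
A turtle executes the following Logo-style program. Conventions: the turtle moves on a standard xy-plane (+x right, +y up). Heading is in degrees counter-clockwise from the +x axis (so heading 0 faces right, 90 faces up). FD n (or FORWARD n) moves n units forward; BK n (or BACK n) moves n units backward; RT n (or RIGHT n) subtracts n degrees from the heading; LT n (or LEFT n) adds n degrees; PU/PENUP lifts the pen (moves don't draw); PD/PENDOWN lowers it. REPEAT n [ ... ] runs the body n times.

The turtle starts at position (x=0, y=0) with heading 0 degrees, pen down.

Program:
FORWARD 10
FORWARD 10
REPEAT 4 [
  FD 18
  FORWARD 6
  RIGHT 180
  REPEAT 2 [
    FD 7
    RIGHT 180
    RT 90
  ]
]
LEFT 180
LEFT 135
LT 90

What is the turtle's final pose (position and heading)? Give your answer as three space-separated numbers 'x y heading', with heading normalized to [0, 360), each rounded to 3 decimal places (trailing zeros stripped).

Executing turtle program step by step:
Start: pos=(0,0), heading=0, pen down
FD 10: (0,0) -> (10,0) [heading=0, draw]
FD 10: (10,0) -> (20,0) [heading=0, draw]
REPEAT 4 [
  -- iteration 1/4 --
  FD 18: (20,0) -> (38,0) [heading=0, draw]
  FD 6: (38,0) -> (44,0) [heading=0, draw]
  RT 180: heading 0 -> 180
  REPEAT 2 [
    -- iteration 1/2 --
    FD 7: (44,0) -> (37,0) [heading=180, draw]
    RT 180: heading 180 -> 0
    RT 90: heading 0 -> 270
    -- iteration 2/2 --
    FD 7: (37,0) -> (37,-7) [heading=270, draw]
    RT 180: heading 270 -> 90
    RT 90: heading 90 -> 0
  ]
  -- iteration 2/4 --
  FD 18: (37,-7) -> (55,-7) [heading=0, draw]
  FD 6: (55,-7) -> (61,-7) [heading=0, draw]
  RT 180: heading 0 -> 180
  REPEAT 2 [
    -- iteration 1/2 --
    FD 7: (61,-7) -> (54,-7) [heading=180, draw]
    RT 180: heading 180 -> 0
    RT 90: heading 0 -> 270
    -- iteration 2/2 --
    FD 7: (54,-7) -> (54,-14) [heading=270, draw]
    RT 180: heading 270 -> 90
    RT 90: heading 90 -> 0
  ]
  -- iteration 3/4 --
  FD 18: (54,-14) -> (72,-14) [heading=0, draw]
  FD 6: (72,-14) -> (78,-14) [heading=0, draw]
  RT 180: heading 0 -> 180
  REPEAT 2 [
    -- iteration 1/2 --
    FD 7: (78,-14) -> (71,-14) [heading=180, draw]
    RT 180: heading 180 -> 0
    RT 90: heading 0 -> 270
    -- iteration 2/2 --
    FD 7: (71,-14) -> (71,-21) [heading=270, draw]
    RT 180: heading 270 -> 90
    RT 90: heading 90 -> 0
  ]
  -- iteration 4/4 --
  FD 18: (71,-21) -> (89,-21) [heading=0, draw]
  FD 6: (89,-21) -> (95,-21) [heading=0, draw]
  RT 180: heading 0 -> 180
  REPEAT 2 [
    -- iteration 1/2 --
    FD 7: (95,-21) -> (88,-21) [heading=180, draw]
    RT 180: heading 180 -> 0
    RT 90: heading 0 -> 270
    -- iteration 2/2 --
    FD 7: (88,-21) -> (88,-28) [heading=270, draw]
    RT 180: heading 270 -> 90
    RT 90: heading 90 -> 0
  ]
]
LT 180: heading 0 -> 180
LT 135: heading 180 -> 315
LT 90: heading 315 -> 45
Final: pos=(88,-28), heading=45, 18 segment(s) drawn

Answer: 88 -28 45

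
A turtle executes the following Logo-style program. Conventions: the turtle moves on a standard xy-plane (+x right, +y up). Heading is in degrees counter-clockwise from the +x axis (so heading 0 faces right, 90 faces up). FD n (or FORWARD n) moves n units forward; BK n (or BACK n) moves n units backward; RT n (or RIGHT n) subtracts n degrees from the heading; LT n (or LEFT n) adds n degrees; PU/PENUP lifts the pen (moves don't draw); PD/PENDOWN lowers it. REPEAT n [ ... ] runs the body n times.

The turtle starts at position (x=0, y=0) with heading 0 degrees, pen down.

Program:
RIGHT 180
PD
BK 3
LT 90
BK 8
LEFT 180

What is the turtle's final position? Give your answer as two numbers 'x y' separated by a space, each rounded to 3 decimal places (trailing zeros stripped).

Answer: 3 8

Derivation:
Executing turtle program step by step:
Start: pos=(0,0), heading=0, pen down
RT 180: heading 0 -> 180
PD: pen down
BK 3: (0,0) -> (3,0) [heading=180, draw]
LT 90: heading 180 -> 270
BK 8: (3,0) -> (3,8) [heading=270, draw]
LT 180: heading 270 -> 90
Final: pos=(3,8), heading=90, 2 segment(s) drawn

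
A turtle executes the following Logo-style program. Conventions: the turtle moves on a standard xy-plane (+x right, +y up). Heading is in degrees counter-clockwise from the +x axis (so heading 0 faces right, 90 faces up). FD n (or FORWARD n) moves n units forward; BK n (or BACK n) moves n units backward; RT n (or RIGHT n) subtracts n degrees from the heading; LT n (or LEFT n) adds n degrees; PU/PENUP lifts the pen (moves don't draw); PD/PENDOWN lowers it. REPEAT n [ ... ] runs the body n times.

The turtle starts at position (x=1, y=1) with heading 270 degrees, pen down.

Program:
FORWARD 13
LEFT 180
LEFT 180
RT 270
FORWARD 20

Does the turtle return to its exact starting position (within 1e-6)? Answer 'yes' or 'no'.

Executing turtle program step by step:
Start: pos=(1,1), heading=270, pen down
FD 13: (1,1) -> (1,-12) [heading=270, draw]
LT 180: heading 270 -> 90
LT 180: heading 90 -> 270
RT 270: heading 270 -> 0
FD 20: (1,-12) -> (21,-12) [heading=0, draw]
Final: pos=(21,-12), heading=0, 2 segment(s) drawn

Start position: (1, 1)
Final position: (21, -12)
Distance = 23.854; >= 1e-6 -> NOT closed

Answer: no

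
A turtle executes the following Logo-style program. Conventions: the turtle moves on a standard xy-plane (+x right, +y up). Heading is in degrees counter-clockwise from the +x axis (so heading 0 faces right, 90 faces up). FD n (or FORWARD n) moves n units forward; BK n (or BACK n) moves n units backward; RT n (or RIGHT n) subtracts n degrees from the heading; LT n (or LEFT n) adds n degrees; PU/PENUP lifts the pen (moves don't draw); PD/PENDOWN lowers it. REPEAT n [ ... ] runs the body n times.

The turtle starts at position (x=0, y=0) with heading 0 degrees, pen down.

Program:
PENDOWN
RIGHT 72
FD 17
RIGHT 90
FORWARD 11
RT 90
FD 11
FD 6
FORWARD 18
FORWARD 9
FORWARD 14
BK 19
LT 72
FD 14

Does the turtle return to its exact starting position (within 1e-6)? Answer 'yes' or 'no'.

Answer: no

Derivation:
Executing turtle program step by step:
Start: pos=(0,0), heading=0, pen down
PD: pen down
RT 72: heading 0 -> 288
FD 17: (0,0) -> (5.253,-16.168) [heading=288, draw]
RT 90: heading 288 -> 198
FD 11: (5.253,-16.168) -> (-5.208,-19.567) [heading=198, draw]
RT 90: heading 198 -> 108
FD 11: (-5.208,-19.567) -> (-8.608,-9.106) [heading=108, draw]
FD 6: (-8.608,-9.106) -> (-10.462,-3.399) [heading=108, draw]
FD 18: (-10.462,-3.399) -> (-16.024,13.72) [heading=108, draw]
FD 9: (-16.024,13.72) -> (-18.805,22.279) [heading=108, draw]
FD 14: (-18.805,22.279) -> (-23.131,35.594) [heading=108, draw]
BK 19: (-23.131,35.594) -> (-17.26,17.524) [heading=108, draw]
LT 72: heading 108 -> 180
FD 14: (-17.26,17.524) -> (-31.26,17.524) [heading=180, draw]
Final: pos=(-31.26,17.524), heading=180, 9 segment(s) drawn

Start position: (0, 0)
Final position: (-31.26, 17.524)
Distance = 35.837; >= 1e-6 -> NOT closed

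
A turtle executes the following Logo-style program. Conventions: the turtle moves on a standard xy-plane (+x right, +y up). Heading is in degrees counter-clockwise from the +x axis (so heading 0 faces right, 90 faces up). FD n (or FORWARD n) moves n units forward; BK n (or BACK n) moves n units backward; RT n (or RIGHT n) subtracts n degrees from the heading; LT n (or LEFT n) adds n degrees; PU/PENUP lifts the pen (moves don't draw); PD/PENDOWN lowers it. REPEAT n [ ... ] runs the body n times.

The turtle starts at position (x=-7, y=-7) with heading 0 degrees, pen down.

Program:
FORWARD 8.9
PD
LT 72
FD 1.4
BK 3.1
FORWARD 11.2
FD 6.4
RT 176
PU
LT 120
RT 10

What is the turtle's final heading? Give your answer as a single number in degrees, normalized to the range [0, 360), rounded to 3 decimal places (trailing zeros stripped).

Executing turtle program step by step:
Start: pos=(-7,-7), heading=0, pen down
FD 8.9: (-7,-7) -> (1.9,-7) [heading=0, draw]
PD: pen down
LT 72: heading 0 -> 72
FD 1.4: (1.9,-7) -> (2.333,-5.669) [heading=72, draw]
BK 3.1: (2.333,-5.669) -> (1.375,-8.617) [heading=72, draw]
FD 11.2: (1.375,-8.617) -> (4.836,2.035) [heading=72, draw]
FD 6.4: (4.836,2.035) -> (6.813,8.122) [heading=72, draw]
RT 176: heading 72 -> 256
PU: pen up
LT 120: heading 256 -> 16
RT 10: heading 16 -> 6
Final: pos=(6.813,8.122), heading=6, 5 segment(s) drawn

Answer: 6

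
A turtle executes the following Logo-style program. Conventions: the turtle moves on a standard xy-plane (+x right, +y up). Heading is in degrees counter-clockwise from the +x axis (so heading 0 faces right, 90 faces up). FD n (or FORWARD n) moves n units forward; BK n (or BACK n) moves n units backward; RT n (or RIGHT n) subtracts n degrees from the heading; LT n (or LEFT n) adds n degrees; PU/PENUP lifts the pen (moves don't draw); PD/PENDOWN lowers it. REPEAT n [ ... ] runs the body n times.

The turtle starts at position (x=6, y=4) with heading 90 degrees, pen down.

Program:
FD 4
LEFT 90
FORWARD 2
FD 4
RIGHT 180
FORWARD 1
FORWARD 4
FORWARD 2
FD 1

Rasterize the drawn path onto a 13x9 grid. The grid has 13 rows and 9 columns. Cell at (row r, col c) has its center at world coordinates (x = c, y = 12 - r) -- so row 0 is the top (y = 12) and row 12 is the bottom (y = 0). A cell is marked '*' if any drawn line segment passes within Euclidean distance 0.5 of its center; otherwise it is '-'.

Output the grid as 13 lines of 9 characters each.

Answer: ---------
---------
---------
---------
*********
------*--
------*--
------*--
------*--
---------
---------
---------
---------

Derivation:
Segment 0: (6,4) -> (6,8)
Segment 1: (6,8) -> (4,8)
Segment 2: (4,8) -> (0,8)
Segment 3: (0,8) -> (1,8)
Segment 4: (1,8) -> (5,8)
Segment 5: (5,8) -> (7,8)
Segment 6: (7,8) -> (8,8)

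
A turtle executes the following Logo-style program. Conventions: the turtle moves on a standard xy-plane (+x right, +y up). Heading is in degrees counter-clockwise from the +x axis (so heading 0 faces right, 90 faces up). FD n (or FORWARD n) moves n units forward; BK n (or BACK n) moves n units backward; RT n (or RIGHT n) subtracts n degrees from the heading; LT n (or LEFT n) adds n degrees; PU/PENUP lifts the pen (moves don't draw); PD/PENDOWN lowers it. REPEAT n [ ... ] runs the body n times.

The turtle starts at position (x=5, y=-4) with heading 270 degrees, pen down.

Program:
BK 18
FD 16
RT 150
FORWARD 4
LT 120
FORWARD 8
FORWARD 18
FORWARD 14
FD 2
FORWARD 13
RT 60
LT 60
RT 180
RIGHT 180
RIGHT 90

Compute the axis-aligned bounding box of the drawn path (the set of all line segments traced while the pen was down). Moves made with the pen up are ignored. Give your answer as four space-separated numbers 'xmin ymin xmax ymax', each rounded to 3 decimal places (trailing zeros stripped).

Answer: -24.5 -46.167 5 14

Derivation:
Executing turtle program step by step:
Start: pos=(5,-4), heading=270, pen down
BK 18: (5,-4) -> (5,14) [heading=270, draw]
FD 16: (5,14) -> (5,-2) [heading=270, draw]
RT 150: heading 270 -> 120
FD 4: (5,-2) -> (3,1.464) [heading=120, draw]
LT 120: heading 120 -> 240
FD 8: (3,1.464) -> (-1,-5.464) [heading=240, draw]
FD 18: (-1,-5.464) -> (-10,-21.053) [heading=240, draw]
FD 14: (-10,-21.053) -> (-17,-33.177) [heading=240, draw]
FD 2: (-17,-33.177) -> (-18,-34.909) [heading=240, draw]
FD 13: (-18,-34.909) -> (-24.5,-46.167) [heading=240, draw]
RT 60: heading 240 -> 180
LT 60: heading 180 -> 240
RT 180: heading 240 -> 60
RT 180: heading 60 -> 240
RT 90: heading 240 -> 150
Final: pos=(-24.5,-46.167), heading=150, 8 segment(s) drawn

Segment endpoints: x in {-24.5, -18, -17, -10, -1, 3, 5, 5, 5}, y in {-46.167, -34.909, -33.177, -21.053, -5.464, -4, -2, 1.464, 14}
xmin=-24.5, ymin=-46.167, xmax=5, ymax=14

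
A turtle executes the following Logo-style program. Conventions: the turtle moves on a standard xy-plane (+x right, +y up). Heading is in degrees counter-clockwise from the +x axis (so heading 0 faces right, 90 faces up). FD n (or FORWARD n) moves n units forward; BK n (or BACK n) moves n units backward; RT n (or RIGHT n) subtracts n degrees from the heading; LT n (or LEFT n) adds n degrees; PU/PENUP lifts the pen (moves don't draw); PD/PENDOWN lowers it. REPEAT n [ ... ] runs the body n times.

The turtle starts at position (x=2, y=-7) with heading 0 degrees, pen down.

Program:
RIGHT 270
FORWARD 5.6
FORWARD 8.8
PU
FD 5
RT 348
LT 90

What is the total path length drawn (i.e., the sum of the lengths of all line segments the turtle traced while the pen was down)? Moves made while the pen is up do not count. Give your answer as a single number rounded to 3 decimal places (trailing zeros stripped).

Answer: 14.4

Derivation:
Executing turtle program step by step:
Start: pos=(2,-7), heading=0, pen down
RT 270: heading 0 -> 90
FD 5.6: (2,-7) -> (2,-1.4) [heading=90, draw]
FD 8.8: (2,-1.4) -> (2,7.4) [heading=90, draw]
PU: pen up
FD 5: (2,7.4) -> (2,12.4) [heading=90, move]
RT 348: heading 90 -> 102
LT 90: heading 102 -> 192
Final: pos=(2,12.4), heading=192, 2 segment(s) drawn

Segment lengths:
  seg 1: (2,-7) -> (2,-1.4), length = 5.6
  seg 2: (2,-1.4) -> (2,7.4), length = 8.8
Total = 14.4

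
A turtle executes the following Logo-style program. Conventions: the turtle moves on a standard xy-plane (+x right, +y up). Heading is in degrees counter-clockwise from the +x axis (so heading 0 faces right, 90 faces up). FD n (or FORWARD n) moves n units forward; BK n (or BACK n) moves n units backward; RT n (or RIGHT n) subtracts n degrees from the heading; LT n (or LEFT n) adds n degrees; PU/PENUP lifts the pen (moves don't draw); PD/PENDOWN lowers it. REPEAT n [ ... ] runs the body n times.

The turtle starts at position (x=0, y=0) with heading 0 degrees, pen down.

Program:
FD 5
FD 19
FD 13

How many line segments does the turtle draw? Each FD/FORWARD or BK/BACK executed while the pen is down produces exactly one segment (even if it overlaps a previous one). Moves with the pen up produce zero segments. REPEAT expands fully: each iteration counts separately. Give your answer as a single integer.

Executing turtle program step by step:
Start: pos=(0,0), heading=0, pen down
FD 5: (0,0) -> (5,0) [heading=0, draw]
FD 19: (5,0) -> (24,0) [heading=0, draw]
FD 13: (24,0) -> (37,0) [heading=0, draw]
Final: pos=(37,0), heading=0, 3 segment(s) drawn
Segments drawn: 3

Answer: 3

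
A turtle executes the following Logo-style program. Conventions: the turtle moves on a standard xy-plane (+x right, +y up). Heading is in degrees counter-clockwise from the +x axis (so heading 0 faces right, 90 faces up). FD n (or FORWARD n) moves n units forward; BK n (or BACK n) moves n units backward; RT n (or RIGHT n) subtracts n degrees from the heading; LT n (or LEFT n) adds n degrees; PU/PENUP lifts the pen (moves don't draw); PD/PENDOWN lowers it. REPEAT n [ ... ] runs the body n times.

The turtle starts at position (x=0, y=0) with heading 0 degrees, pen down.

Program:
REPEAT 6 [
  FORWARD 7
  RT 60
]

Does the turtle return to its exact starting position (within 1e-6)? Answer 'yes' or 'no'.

Executing turtle program step by step:
Start: pos=(0,0), heading=0, pen down
REPEAT 6 [
  -- iteration 1/6 --
  FD 7: (0,0) -> (7,0) [heading=0, draw]
  RT 60: heading 0 -> 300
  -- iteration 2/6 --
  FD 7: (7,0) -> (10.5,-6.062) [heading=300, draw]
  RT 60: heading 300 -> 240
  -- iteration 3/6 --
  FD 7: (10.5,-6.062) -> (7,-12.124) [heading=240, draw]
  RT 60: heading 240 -> 180
  -- iteration 4/6 --
  FD 7: (7,-12.124) -> (0,-12.124) [heading=180, draw]
  RT 60: heading 180 -> 120
  -- iteration 5/6 --
  FD 7: (0,-12.124) -> (-3.5,-6.062) [heading=120, draw]
  RT 60: heading 120 -> 60
  -- iteration 6/6 --
  FD 7: (-3.5,-6.062) -> (0,0) [heading=60, draw]
  RT 60: heading 60 -> 0
]
Final: pos=(0,0), heading=0, 6 segment(s) drawn

Start position: (0, 0)
Final position: (0, 0)
Distance = 0; < 1e-6 -> CLOSED

Answer: yes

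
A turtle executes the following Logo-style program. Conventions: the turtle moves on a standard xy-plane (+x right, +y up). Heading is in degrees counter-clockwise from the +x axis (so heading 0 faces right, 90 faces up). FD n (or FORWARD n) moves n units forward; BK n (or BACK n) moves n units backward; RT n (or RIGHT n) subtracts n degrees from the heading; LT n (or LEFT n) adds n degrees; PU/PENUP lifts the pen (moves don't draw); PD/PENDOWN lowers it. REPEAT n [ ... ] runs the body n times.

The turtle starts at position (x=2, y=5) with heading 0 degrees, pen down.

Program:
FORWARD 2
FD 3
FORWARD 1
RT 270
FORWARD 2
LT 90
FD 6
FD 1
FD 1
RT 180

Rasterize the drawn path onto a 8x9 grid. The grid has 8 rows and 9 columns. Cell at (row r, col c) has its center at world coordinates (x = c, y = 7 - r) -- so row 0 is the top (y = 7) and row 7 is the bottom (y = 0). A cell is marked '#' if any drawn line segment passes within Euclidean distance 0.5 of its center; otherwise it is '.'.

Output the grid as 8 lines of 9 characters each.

Answer: #########
........#
..#######
.........
.........
.........
.........
.........

Derivation:
Segment 0: (2,5) -> (4,5)
Segment 1: (4,5) -> (7,5)
Segment 2: (7,5) -> (8,5)
Segment 3: (8,5) -> (8,7)
Segment 4: (8,7) -> (2,7)
Segment 5: (2,7) -> (1,7)
Segment 6: (1,7) -> (0,7)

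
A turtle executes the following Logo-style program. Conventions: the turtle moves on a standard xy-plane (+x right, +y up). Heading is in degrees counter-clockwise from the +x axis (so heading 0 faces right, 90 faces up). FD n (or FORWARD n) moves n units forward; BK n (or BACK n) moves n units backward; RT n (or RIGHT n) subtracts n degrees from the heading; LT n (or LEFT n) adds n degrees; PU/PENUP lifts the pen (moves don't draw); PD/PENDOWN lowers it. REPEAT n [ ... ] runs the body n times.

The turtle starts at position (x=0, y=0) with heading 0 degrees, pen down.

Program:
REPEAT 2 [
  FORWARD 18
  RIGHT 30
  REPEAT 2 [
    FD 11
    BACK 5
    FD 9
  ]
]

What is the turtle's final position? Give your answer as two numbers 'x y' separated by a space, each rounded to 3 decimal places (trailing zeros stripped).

Executing turtle program step by step:
Start: pos=(0,0), heading=0, pen down
REPEAT 2 [
  -- iteration 1/2 --
  FD 18: (0,0) -> (18,0) [heading=0, draw]
  RT 30: heading 0 -> 330
  REPEAT 2 [
    -- iteration 1/2 --
    FD 11: (18,0) -> (27.526,-5.5) [heading=330, draw]
    BK 5: (27.526,-5.5) -> (23.196,-3) [heading=330, draw]
    FD 9: (23.196,-3) -> (30.99,-7.5) [heading=330, draw]
    -- iteration 2/2 --
    FD 11: (30.99,-7.5) -> (40.517,-13) [heading=330, draw]
    BK 5: (40.517,-13) -> (36.187,-10.5) [heading=330, draw]
    FD 9: (36.187,-10.5) -> (43.981,-15) [heading=330, draw]
  ]
  -- iteration 2/2 --
  FD 18: (43.981,-15) -> (59.569,-24) [heading=330, draw]
  RT 30: heading 330 -> 300
  REPEAT 2 [
    -- iteration 1/2 --
    FD 11: (59.569,-24) -> (65.069,-33.526) [heading=300, draw]
    BK 5: (65.069,-33.526) -> (62.569,-29.196) [heading=300, draw]
    FD 9: (62.569,-29.196) -> (67.069,-36.99) [heading=300, draw]
    -- iteration 2/2 --
    FD 11: (67.069,-36.99) -> (72.569,-46.517) [heading=300, draw]
    BK 5: (72.569,-46.517) -> (70.069,-42.187) [heading=300, draw]
    FD 9: (70.069,-42.187) -> (74.569,-49.981) [heading=300, draw]
  ]
]
Final: pos=(74.569,-49.981), heading=300, 14 segment(s) drawn

Answer: 74.569 -49.981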